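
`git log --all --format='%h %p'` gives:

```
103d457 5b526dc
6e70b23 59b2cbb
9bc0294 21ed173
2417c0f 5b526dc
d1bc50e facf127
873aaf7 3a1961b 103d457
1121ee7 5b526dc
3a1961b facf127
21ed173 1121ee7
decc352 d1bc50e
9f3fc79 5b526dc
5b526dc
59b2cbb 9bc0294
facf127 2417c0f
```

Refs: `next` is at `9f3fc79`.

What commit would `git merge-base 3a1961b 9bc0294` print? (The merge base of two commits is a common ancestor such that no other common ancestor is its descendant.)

Ancestors of 3a1961b: {2417c0f, 3a1961b, 5b526dc, facf127}.
Ancestors of 9bc0294: {1121ee7, 21ed173, 5b526dc, 9bc0294}.
Common ancestors: {5b526dc}.
The only common ancestor is 5b526dc, so it is the merge base.

5b526dc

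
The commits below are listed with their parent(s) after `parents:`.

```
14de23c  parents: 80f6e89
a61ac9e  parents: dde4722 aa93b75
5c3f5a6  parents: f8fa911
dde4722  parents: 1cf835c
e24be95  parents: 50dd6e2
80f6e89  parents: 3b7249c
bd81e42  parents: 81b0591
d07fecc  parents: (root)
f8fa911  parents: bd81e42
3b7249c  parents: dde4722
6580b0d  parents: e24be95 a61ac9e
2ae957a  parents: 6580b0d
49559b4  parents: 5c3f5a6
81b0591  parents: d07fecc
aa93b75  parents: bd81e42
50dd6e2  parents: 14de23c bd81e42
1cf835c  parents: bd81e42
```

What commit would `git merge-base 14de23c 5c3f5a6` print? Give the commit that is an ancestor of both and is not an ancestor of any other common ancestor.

bd81e42

Ancestors of 14de23c: {14de23c, 1cf835c, 3b7249c, 80f6e89, 81b0591, bd81e42, d07fecc, dde4722}.
Ancestors of 5c3f5a6: {5c3f5a6, 81b0591, bd81e42, d07fecc, f8fa911}.
Common ancestors: {81b0591, bd81e42, d07fecc}.
Among these, bd81e42 is not an ancestor of any other common ancestor — it is the merge base.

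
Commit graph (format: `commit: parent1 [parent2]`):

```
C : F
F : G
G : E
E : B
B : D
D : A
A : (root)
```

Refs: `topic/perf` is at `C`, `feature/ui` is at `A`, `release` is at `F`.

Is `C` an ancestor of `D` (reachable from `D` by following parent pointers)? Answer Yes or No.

No

Ancestors of D: {A, D}.
C is not in that set, so it is not an ancestor of D.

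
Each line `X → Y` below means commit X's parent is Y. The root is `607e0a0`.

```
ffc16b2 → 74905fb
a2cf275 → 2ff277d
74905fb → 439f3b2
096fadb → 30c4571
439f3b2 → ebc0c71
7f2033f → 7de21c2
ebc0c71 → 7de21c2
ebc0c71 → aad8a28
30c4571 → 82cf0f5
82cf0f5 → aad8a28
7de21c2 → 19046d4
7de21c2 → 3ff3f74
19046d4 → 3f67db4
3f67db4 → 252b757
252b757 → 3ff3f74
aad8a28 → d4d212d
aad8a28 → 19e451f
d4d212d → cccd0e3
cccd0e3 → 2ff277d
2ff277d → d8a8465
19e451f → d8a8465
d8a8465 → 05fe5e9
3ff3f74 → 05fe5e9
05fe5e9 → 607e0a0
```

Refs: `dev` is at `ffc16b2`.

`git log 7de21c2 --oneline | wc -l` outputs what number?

7

Walking parent pointers from 7de21c2: reachable set = {05fe5e9, 19046d4, 252b757, 3f67db4, 3ff3f74, 607e0a0, 7de21c2}.
That is 7 commits.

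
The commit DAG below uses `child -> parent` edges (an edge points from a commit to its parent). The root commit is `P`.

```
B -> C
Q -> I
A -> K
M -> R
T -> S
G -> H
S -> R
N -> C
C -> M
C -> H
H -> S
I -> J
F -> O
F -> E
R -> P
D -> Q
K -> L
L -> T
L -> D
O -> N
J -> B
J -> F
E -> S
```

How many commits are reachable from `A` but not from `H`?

Reachable from A: {A, B, C, D, E, F, H, I, J, K, L, M, N, O, P, Q, R, S, T}.
Reachable from H: {H, P, R, S}.
In A's history but not H's: {A, B, C, D, E, F, I, J, K, L, M, N, O, Q, T} — 15 commits.

15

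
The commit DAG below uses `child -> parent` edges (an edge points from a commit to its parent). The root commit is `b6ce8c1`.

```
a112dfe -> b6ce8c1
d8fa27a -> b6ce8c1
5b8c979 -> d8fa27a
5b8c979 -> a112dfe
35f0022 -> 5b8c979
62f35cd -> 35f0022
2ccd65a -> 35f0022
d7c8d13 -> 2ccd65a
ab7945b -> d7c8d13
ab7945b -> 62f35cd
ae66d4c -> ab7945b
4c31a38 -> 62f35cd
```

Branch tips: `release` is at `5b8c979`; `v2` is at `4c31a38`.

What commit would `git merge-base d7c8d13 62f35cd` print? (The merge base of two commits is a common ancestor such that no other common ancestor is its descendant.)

35f0022

Ancestors of d7c8d13: {2ccd65a, 35f0022, 5b8c979, a112dfe, b6ce8c1, d7c8d13, d8fa27a}.
Ancestors of 62f35cd: {35f0022, 5b8c979, 62f35cd, a112dfe, b6ce8c1, d8fa27a}.
Common ancestors: {35f0022, 5b8c979, a112dfe, b6ce8c1, d8fa27a}.
Among these, 35f0022 is not an ancestor of any other common ancestor — it is the merge base.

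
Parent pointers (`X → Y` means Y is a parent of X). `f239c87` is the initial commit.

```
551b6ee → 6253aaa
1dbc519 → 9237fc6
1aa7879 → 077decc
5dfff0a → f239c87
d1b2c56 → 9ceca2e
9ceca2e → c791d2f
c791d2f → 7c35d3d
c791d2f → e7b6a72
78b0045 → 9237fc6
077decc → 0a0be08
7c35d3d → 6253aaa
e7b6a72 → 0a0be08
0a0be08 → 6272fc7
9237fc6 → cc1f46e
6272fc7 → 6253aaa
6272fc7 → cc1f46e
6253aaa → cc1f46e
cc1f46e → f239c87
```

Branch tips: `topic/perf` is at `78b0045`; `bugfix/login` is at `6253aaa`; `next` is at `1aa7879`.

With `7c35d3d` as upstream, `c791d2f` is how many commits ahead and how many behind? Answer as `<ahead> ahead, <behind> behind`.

Reachable from c791d2f: {0a0be08, 6253aaa, 6272fc7, 7c35d3d, c791d2f, cc1f46e, e7b6a72, f239c87}.
Reachable from 7c35d3d: {6253aaa, 7c35d3d, cc1f46e, f239c87}.
Only in c791d2f's history (ahead): {0a0be08, 6272fc7, c791d2f, e7b6a72} — 4.
Only in 7c35d3d's history (behind): {} — 0.

4 ahead, 0 behind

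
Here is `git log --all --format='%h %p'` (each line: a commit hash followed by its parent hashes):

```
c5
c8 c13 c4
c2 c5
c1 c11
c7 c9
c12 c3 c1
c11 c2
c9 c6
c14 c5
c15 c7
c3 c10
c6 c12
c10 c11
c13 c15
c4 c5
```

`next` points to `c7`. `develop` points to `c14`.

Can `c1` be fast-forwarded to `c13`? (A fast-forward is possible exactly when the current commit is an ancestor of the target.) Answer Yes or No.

A fast-forward from c1 to c13 is possible iff c1 is an ancestor of c13.
Ancestors of c13: {c1, c10, c11, c12, c13, c15, c2, c3, c5, c6, c7, c9}.
c1 is among them, so fast-forward is possible.

Yes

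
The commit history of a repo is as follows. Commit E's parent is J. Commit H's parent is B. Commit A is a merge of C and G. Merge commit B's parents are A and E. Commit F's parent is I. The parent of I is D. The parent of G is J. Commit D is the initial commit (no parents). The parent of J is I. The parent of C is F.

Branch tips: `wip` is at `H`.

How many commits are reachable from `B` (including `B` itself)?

Walking parent pointers from B: reachable set = {A, B, C, D, E, F, G, I, J}.
That is 9 commits.

9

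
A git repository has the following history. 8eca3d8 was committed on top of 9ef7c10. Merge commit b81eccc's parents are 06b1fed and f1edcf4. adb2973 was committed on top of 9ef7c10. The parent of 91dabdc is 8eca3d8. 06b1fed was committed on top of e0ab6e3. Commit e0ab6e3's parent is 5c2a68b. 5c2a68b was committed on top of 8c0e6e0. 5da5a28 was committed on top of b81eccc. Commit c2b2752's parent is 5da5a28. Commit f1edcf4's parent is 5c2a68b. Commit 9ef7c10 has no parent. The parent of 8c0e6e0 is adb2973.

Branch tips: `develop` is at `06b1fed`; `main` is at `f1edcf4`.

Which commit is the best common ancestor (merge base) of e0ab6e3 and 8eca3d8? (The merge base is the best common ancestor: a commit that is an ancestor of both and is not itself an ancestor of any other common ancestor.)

9ef7c10

Ancestors of e0ab6e3: {5c2a68b, 8c0e6e0, 9ef7c10, adb2973, e0ab6e3}.
Ancestors of 8eca3d8: {8eca3d8, 9ef7c10}.
Common ancestors: {9ef7c10}.
The only common ancestor is 9ef7c10, so it is the merge base.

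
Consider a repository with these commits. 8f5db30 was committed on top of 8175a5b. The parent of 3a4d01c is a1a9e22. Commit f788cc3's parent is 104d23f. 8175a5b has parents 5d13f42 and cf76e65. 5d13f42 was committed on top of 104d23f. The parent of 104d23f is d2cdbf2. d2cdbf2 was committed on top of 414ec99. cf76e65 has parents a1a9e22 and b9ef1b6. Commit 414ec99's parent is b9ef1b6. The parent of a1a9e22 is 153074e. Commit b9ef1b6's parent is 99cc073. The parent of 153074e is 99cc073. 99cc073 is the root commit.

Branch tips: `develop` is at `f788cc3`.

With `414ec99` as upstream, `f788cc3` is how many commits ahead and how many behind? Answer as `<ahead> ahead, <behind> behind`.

3 ahead, 0 behind

Reachable from f788cc3: {104d23f, 414ec99, 99cc073, b9ef1b6, d2cdbf2, f788cc3}.
Reachable from 414ec99: {414ec99, 99cc073, b9ef1b6}.
Only in f788cc3's history (ahead): {104d23f, d2cdbf2, f788cc3} — 3.
Only in 414ec99's history (behind): {} — 0.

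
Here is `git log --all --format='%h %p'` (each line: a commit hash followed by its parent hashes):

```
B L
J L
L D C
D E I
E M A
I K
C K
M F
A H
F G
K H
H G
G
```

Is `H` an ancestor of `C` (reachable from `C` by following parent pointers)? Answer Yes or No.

Yes

Ancestors of C (commits reachable by following parents): {C, G, H, K}.
H is in that set, so it is an ancestor of C.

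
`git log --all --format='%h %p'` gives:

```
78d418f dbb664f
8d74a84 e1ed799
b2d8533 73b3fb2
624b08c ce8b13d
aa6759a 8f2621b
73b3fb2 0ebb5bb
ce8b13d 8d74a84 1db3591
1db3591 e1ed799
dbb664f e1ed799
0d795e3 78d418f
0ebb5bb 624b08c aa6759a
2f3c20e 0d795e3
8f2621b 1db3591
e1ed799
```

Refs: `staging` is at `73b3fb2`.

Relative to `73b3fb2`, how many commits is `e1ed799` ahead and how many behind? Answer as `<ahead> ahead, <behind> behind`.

0 ahead, 8 behind

Reachable from e1ed799: {e1ed799}.
Reachable from 73b3fb2: {0ebb5bb, 1db3591, 624b08c, 73b3fb2, 8d74a84, 8f2621b, aa6759a, ce8b13d, e1ed799}.
Only in e1ed799's history (ahead): {} — 0.
Only in 73b3fb2's history (behind): {0ebb5bb, 1db3591, 624b08c, 73b3fb2, 8d74a84, 8f2621b, aa6759a, ce8b13d} — 8.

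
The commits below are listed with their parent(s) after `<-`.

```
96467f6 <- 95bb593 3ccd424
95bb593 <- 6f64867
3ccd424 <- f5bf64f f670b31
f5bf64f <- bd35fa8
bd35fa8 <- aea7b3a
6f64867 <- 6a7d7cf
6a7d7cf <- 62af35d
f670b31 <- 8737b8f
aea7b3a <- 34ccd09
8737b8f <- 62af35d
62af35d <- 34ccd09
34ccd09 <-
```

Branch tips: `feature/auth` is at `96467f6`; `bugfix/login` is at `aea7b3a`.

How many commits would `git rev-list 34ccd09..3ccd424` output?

Reachable from 3ccd424: {34ccd09, 3ccd424, 62af35d, 8737b8f, aea7b3a, bd35fa8, f5bf64f, f670b31}.
Reachable from 34ccd09: {34ccd09}.
In 3ccd424's history but not 34ccd09's: {3ccd424, 62af35d, 8737b8f, aea7b3a, bd35fa8, f5bf64f, f670b31} — 7 commits.

7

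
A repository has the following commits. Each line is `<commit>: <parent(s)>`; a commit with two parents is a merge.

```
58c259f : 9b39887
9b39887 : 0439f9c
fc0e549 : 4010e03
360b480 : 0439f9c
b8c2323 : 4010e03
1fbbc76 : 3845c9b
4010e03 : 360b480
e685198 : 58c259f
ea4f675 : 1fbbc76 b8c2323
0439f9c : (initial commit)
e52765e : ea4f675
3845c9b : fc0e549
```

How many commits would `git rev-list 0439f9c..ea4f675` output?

Reachable from ea4f675: {0439f9c, 1fbbc76, 360b480, 3845c9b, 4010e03, b8c2323, ea4f675, fc0e549}.
Reachable from 0439f9c: {0439f9c}.
In ea4f675's history but not 0439f9c's: {1fbbc76, 360b480, 3845c9b, 4010e03, b8c2323, ea4f675, fc0e549} — 7 commits.

7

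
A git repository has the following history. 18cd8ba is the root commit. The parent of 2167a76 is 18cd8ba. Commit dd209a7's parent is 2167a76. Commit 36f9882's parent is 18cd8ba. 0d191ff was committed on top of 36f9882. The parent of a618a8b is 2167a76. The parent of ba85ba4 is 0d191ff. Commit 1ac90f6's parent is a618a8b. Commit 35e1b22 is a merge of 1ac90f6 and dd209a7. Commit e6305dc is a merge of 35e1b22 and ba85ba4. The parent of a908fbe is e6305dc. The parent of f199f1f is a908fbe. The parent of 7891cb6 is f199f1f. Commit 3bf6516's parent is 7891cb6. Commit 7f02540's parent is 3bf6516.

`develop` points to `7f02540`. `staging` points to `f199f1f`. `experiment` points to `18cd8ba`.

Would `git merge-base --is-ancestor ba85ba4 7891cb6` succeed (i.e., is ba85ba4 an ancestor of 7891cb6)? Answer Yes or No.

Ancestors of 7891cb6 (commits reachable by following parents): {0d191ff, 18cd8ba, 1ac90f6, 2167a76, 35e1b22, 36f9882, 7891cb6, a618a8b, a908fbe, ba85ba4, dd209a7, e6305dc, f199f1f}.
ba85ba4 is in that set, so it is an ancestor of 7891cb6.

Yes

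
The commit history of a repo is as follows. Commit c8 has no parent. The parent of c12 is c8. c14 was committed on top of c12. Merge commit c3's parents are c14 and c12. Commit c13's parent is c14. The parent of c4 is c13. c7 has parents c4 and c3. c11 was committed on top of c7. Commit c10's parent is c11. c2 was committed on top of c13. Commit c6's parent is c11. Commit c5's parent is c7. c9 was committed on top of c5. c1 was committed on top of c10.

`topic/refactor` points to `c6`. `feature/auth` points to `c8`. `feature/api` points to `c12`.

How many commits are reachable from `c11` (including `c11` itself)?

Walking parent pointers from c11: reachable set = {c11, c12, c13, c14, c3, c4, c7, c8}.
That is 8 commits.

8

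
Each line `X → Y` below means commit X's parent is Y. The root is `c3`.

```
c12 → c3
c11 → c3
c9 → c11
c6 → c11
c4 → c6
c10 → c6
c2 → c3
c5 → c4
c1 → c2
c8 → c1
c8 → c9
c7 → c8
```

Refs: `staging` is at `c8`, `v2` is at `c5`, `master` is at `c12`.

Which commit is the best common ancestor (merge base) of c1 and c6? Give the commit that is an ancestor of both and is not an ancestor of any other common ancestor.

Ancestors of c1: {c1, c2, c3}.
Ancestors of c6: {c11, c3, c6}.
Common ancestors: {c3}.
The only common ancestor is c3, so it is the merge base.

c3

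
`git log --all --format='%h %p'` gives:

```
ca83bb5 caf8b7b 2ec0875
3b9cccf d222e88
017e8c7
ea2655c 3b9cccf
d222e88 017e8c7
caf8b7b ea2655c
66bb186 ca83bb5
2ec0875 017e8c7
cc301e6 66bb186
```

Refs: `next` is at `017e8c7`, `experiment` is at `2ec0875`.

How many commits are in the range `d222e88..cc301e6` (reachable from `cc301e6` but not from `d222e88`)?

Reachable from cc301e6: {017e8c7, 2ec0875, 3b9cccf, 66bb186, ca83bb5, caf8b7b, cc301e6, d222e88, ea2655c}.
Reachable from d222e88: {017e8c7, d222e88}.
In cc301e6's history but not d222e88's: {2ec0875, 3b9cccf, 66bb186, ca83bb5, caf8b7b, cc301e6, ea2655c} — 7 commits.

7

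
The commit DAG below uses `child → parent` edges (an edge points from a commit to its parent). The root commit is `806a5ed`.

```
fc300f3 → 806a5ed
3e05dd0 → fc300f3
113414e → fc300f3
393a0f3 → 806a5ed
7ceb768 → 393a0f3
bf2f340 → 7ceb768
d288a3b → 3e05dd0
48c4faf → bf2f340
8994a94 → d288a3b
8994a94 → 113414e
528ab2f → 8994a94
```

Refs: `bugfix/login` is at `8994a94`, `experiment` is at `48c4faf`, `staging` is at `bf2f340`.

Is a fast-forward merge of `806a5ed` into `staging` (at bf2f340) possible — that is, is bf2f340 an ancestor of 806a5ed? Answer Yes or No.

A fast-forward from bf2f340 to 806a5ed is possible iff bf2f340 is an ancestor of 806a5ed.
Ancestors of 806a5ed: {806a5ed}.
bf2f340 is not among them, so fast-forward is not possible.

No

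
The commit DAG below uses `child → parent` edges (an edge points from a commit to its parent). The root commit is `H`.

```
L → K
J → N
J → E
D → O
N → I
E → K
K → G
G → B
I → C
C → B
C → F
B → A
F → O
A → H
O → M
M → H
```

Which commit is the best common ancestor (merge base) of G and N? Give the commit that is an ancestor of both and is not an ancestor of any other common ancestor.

B

Ancestors of G: {A, B, G, H}.
Ancestors of N: {A, B, C, F, H, I, M, N, O}.
Common ancestors: {A, B, H}.
Among these, B is not an ancestor of any other common ancestor — it is the merge base.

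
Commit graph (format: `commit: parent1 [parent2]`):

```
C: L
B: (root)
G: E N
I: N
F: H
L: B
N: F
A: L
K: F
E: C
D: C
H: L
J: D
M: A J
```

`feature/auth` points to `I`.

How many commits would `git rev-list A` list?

3

Walking parent pointers from A: reachable set = {A, B, L}.
That is 3 commits.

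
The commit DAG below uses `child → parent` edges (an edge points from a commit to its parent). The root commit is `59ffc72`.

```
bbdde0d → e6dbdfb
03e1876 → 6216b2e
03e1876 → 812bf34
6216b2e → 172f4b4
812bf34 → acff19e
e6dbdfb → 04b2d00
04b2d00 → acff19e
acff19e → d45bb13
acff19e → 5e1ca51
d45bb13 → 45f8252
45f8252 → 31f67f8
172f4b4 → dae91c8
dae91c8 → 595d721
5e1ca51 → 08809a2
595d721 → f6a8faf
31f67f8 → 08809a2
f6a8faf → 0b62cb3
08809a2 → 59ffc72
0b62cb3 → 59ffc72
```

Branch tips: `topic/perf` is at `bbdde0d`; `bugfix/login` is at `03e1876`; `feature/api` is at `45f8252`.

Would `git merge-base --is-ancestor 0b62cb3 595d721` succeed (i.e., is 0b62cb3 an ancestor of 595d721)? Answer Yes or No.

Ancestors of 595d721 (commits reachable by following parents): {0b62cb3, 595d721, 59ffc72, f6a8faf}.
0b62cb3 is in that set, so it is an ancestor of 595d721.

Yes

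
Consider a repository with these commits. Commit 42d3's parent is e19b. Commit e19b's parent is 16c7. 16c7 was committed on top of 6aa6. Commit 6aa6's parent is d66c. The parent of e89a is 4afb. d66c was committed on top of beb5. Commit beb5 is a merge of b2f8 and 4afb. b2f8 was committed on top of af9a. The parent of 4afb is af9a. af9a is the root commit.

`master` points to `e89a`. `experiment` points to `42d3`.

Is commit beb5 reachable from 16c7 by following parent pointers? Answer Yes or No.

Yes

Ancestors of 16c7 (commits reachable by following parents): {16c7, 4afb, 6aa6, af9a, b2f8, beb5, d66c}.
beb5 is in that set, so it is an ancestor of 16c7.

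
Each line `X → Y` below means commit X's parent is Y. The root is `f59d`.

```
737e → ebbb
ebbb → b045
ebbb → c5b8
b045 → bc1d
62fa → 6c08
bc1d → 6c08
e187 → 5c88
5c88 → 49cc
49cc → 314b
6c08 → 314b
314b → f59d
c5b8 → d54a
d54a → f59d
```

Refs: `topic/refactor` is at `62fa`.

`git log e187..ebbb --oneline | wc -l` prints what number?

Reachable from ebbb: {314b, 6c08, b045, bc1d, c5b8, d54a, ebbb, f59d}.
Reachable from e187: {314b, 49cc, 5c88, e187, f59d}.
In ebbb's history but not e187's: {6c08, b045, bc1d, c5b8, d54a, ebbb} — 6 commits.

6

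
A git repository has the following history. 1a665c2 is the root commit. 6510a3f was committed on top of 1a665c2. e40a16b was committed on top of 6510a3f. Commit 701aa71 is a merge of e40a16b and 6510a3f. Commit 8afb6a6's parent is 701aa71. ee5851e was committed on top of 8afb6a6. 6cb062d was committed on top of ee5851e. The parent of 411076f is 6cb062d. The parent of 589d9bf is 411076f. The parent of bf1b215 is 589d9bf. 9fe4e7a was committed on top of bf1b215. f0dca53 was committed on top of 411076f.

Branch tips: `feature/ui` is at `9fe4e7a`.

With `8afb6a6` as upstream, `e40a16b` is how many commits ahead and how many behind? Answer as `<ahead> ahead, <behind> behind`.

0 ahead, 2 behind

Reachable from e40a16b: {1a665c2, 6510a3f, e40a16b}.
Reachable from 8afb6a6: {1a665c2, 6510a3f, 701aa71, 8afb6a6, e40a16b}.
Only in e40a16b's history (ahead): {} — 0.
Only in 8afb6a6's history (behind): {701aa71, 8afb6a6} — 2.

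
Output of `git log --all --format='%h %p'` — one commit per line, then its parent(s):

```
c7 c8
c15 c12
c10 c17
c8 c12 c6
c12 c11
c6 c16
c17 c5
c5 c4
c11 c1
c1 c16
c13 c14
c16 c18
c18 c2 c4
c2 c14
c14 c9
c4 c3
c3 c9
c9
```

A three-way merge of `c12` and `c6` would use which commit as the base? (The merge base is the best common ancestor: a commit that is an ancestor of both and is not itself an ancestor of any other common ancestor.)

c16

Ancestors of c12: {c1, c11, c12, c14, c16, c18, c2, c3, c4, c9}.
Ancestors of c6: {c14, c16, c18, c2, c3, c4, c6, c9}.
Common ancestors: {c14, c16, c18, c2, c3, c4, c9}.
Among these, c16 is not an ancestor of any other common ancestor — it is the merge base.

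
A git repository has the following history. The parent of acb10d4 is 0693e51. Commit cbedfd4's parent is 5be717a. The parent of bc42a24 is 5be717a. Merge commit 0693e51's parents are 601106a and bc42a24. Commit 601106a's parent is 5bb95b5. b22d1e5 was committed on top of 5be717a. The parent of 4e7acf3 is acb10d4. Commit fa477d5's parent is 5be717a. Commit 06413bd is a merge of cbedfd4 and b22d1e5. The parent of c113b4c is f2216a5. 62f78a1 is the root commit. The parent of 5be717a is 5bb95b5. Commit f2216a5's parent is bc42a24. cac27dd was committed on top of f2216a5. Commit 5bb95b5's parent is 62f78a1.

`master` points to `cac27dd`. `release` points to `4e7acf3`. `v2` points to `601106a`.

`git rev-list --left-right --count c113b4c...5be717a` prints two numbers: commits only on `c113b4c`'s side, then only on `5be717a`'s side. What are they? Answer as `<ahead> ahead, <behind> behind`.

3 ahead, 0 behind

Reachable from c113b4c: {5bb95b5, 5be717a, 62f78a1, bc42a24, c113b4c, f2216a5}.
Reachable from 5be717a: {5bb95b5, 5be717a, 62f78a1}.
Only in c113b4c's history (ahead): {bc42a24, c113b4c, f2216a5} — 3.
Only in 5be717a's history (behind): {} — 0.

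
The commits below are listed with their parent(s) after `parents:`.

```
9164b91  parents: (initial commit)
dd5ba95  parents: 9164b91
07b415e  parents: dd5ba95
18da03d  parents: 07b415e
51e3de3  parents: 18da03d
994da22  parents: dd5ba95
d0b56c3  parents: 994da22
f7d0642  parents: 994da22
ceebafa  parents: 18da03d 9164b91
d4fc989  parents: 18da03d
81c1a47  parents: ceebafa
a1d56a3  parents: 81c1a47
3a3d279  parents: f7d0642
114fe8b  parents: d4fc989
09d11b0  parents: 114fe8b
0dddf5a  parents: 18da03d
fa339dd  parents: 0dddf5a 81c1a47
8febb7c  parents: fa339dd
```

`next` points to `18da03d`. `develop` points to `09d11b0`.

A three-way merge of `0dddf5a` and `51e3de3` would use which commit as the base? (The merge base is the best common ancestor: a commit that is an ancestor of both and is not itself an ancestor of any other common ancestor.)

Ancestors of 0dddf5a: {07b415e, 0dddf5a, 18da03d, 9164b91, dd5ba95}.
Ancestors of 51e3de3: {07b415e, 18da03d, 51e3de3, 9164b91, dd5ba95}.
Common ancestors: {07b415e, 18da03d, 9164b91, dd5ba95}.
Among these, 18da03d is not an ancestor of any other common ancestor — it is the merge base.

18da03d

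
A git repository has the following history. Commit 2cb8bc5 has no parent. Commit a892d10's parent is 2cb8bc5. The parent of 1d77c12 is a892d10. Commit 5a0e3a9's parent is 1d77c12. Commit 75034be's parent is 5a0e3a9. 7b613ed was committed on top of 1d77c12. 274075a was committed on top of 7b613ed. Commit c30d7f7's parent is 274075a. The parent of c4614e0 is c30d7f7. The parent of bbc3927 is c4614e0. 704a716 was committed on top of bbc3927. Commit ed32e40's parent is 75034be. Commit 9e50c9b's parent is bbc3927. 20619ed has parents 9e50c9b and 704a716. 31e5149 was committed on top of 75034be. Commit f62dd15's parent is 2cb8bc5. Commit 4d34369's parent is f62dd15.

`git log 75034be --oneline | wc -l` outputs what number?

5

Walking parent pointers from 75034be: reachable set = {1d77c12, 2cb8bc5, 5a0e3a9, 75034be, a892d10}.
That is 5 commits.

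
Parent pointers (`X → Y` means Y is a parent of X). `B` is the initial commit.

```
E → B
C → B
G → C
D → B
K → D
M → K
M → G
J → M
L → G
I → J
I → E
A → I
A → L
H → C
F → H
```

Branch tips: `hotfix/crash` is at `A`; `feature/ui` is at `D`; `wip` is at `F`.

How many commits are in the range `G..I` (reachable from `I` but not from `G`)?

Reachable from I: {B, C, D, E, G, I, J, K, M}.
Reachable from G: {B, C, G}.
In I's history but not G's: {D, E, I, J, K, M} — 6 commits.

6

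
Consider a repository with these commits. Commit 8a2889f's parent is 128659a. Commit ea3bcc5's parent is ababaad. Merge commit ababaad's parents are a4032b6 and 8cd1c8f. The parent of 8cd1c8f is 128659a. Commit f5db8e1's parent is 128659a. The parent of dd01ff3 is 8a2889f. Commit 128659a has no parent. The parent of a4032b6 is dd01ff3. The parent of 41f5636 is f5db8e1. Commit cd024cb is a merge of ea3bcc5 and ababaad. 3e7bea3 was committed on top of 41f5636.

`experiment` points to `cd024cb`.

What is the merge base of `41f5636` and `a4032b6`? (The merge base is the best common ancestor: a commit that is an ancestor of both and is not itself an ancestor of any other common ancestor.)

Ancestors of 41f5636: {128659a, 41f5636, f5db8e1}.
Ancestors of a4032b6: {128659a, 8a2889f, a4032b6, dd01ff3}.
Common ancestors: {128659a}.
The only common ancestor is 128659a, so it is the merge base.

128659a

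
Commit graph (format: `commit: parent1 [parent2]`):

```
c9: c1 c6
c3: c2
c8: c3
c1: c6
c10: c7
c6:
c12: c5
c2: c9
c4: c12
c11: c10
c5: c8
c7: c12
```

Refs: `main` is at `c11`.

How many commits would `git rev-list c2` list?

Walking parent pointers from c2: reachable set = {c1, c2, c6, c9}.
That is 4 commits.

4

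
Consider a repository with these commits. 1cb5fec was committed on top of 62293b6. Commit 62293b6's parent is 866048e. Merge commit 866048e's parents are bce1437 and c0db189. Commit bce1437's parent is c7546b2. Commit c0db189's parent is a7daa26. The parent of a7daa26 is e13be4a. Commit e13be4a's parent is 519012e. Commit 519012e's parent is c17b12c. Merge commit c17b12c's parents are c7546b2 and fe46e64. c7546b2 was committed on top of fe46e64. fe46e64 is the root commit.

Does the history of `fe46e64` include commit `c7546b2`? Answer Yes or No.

No

Ancestors of fe46e64: {fe46e64}.
c7546b2 is not in that set, so it is not an ancestor of fe46e64.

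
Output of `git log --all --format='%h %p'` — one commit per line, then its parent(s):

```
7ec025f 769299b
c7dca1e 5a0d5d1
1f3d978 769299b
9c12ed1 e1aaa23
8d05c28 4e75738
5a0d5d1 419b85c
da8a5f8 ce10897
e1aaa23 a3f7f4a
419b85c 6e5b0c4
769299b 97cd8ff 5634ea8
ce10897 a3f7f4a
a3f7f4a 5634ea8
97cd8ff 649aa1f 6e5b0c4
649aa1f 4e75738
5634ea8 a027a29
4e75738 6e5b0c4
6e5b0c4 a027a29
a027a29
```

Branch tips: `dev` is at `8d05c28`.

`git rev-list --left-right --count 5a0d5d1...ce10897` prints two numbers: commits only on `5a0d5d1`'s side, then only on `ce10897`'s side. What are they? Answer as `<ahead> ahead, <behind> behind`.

Reachable from 5a0d5d1: {419b85c, 5a0d5d1, 6e5b0c4, a027a29}.
Reachable from ce10897: {5634ea8, a027a29, a3f7f4a, ce10897}.
Only in 5a0d5d1's history (ahead): {419b85c, 5a0d5d1, 6e5b0c4} — 3.
Only in ce10897's history (behind): {5634ea8, a3f7f4a, ce10897} — 3.

3 ahead, 3 behind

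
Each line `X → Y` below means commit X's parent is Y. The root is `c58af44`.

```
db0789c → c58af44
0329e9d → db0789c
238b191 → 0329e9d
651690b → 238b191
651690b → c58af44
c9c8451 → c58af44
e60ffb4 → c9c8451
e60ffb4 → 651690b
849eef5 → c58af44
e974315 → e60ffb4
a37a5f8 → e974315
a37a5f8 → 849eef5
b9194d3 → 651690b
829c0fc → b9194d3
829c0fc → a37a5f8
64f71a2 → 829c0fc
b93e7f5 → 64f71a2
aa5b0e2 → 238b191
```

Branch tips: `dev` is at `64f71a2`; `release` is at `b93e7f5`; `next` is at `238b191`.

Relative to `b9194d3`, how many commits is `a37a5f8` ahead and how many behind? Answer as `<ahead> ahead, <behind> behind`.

5 ahead, 1 behind

Reachable from a37a5f8: {0329e9d, 238b191, 651690b, 849eef5, a37a5f8, c58af44, c9c8451, db0789c, e60ffb4, e974315}.
Reachable from b9194d3: {0329e9d, 238b191, 651690b, b9194d3, c58af44, db0789c}.
Only in a37a5f8's history (ahead): {849eef5, a37a5f8, c9c8451, e60ffb4, e974315} — 5.
Only in b9194d3's history (behind): {b9194d3} — 1.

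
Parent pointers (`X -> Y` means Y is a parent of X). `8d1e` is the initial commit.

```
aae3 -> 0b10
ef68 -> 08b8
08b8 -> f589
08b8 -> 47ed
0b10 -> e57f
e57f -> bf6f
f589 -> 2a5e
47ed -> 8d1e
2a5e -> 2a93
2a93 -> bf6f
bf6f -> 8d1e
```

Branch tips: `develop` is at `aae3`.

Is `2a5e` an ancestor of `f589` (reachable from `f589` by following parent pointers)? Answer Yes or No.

Yes

Ancestors of f589 (commits reachable by following parents): {2a5e, 2a93, 8d1e, bf6f, f589}.
2a5e is in that set, so it is an ancestor of f589.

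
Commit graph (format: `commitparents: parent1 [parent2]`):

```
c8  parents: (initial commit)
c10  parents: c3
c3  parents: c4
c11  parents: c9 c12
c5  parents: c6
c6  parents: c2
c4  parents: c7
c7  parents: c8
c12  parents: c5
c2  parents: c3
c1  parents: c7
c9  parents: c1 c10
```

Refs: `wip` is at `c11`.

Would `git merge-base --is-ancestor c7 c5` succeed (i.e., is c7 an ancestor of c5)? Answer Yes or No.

Ancestors of c5 (commits reachable by following parents): {c2, c3, c4, c5, c6, c7, c8}.
c7 is in that set, so it is an ancestor of c5.

Yes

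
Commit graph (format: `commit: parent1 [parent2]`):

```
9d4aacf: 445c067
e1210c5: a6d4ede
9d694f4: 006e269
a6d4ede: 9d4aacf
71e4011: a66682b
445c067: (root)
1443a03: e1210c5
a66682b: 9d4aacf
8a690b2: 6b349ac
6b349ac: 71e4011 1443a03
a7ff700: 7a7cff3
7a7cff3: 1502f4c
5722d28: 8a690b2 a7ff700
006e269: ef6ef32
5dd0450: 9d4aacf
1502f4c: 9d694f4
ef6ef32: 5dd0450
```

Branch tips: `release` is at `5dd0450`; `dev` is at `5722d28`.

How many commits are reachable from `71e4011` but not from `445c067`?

3

Reachable from 71e4011: {445c067, 71e4011, 9d4aacf, a66682b}.
Reachable from 445c067: {445c067}.
In 71e4011's history but not 445c067's: {71e4011, 9d4aacf, a66682b} — 3 commits.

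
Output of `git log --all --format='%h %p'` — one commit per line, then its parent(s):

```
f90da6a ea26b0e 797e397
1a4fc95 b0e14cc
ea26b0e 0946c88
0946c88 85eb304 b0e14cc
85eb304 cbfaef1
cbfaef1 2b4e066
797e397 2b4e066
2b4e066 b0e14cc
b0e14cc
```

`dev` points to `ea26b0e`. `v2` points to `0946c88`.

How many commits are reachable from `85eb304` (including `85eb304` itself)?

4

Walking parent pointers from 85eb304: reachable set = {2b4e066, 85eb304, b0e14cc, cbfaef1}.
That is 4 commits.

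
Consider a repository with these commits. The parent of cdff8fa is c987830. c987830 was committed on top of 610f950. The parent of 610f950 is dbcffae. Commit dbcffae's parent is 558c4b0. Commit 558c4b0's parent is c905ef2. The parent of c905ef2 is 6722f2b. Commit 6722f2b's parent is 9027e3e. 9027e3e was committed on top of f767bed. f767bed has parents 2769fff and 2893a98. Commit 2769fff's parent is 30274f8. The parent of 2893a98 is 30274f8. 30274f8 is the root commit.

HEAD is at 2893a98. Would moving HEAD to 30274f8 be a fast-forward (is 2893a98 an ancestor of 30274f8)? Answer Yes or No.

A fast-forward from 2893a98 to 30274f8 is possible iff 2893a98 is an ancestor of 30274f8.
Ancestors of 30274f8: {30274f8}.
2893a98 is not among them, so fast-forward is not possible.

No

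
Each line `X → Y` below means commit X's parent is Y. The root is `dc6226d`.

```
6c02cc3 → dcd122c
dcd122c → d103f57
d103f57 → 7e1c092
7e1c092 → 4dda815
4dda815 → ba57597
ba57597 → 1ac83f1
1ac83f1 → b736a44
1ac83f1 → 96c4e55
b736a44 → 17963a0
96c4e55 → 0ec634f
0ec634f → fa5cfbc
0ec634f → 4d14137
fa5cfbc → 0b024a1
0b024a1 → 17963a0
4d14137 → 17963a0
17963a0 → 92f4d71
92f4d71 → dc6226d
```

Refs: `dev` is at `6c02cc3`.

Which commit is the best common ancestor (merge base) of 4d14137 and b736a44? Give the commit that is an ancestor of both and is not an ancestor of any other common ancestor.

17963a0

Ancestors of 4d14137: {17963a0, 4d14137, 92f4d71, dc6226d}.
Ancestors of b736a44: {17963a0, 92f4d71, b736a44, dc6226d}.
Common ancestors: {17963a0, 92f4d71, dc6226d}.
Among these, 17963a0 is not an ancestor of any other common ancestor — it is the merge base.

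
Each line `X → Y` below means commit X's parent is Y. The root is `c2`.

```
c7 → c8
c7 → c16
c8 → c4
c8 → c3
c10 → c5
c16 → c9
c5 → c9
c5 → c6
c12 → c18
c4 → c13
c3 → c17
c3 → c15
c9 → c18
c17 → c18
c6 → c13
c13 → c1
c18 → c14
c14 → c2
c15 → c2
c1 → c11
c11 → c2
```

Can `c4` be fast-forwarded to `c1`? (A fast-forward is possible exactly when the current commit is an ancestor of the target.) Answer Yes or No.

No

A fast-forward from c4 to c1 is possible iff c4 is an ancestor of c1.
Ancestors of c1: {c1, c11, c2}.
c4 is not among them, so fast-forward is not possible.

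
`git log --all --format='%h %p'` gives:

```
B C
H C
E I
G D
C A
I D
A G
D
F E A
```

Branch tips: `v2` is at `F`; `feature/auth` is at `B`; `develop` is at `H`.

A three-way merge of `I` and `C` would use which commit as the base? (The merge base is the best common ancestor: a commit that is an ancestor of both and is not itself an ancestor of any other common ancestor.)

Ancestors of I: {D, I}.
Ancestors of C: {A, C, D, G}.
Common ancestors: {D}.
The only common ancestor is D, so it is the merge base.

D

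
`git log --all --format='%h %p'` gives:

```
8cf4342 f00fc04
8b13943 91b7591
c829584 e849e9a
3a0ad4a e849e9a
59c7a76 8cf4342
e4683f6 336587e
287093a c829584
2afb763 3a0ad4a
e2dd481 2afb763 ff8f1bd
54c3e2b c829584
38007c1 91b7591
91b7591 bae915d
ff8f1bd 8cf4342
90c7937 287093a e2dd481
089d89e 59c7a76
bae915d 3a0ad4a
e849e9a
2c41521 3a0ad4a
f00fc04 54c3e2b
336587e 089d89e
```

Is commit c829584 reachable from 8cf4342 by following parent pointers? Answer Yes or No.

Ancestors of 8cf4342 (commits reachable by following parents): {54c3e2b, 8cf4342, c829584, e849e9a, f00fc04}.
c829584 is in that set, so it is an ancestor of 8cf4342.

Yes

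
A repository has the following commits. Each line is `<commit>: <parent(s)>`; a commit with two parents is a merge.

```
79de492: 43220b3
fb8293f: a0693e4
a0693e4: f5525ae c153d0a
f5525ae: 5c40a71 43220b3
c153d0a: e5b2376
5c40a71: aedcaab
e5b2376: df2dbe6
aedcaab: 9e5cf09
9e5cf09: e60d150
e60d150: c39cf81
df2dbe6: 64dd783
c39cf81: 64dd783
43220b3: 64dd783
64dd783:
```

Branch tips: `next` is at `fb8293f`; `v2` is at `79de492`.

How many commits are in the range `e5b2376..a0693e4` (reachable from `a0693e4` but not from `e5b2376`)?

9

Reachable from a0693e4: {43220b3, 5c40a71, 64dd783, 9e5cf09, a0693e4, aedcaab, c153d0a, c39cf81, df2dbe6, e5b2376, e60d150, f5525ae}.
Reachable from e5b2376: {64dd783, df2dbe6, e5b2376}.
In a0693e4's history but not e5b2376's: {43220b3, 5c40a71, 9e5cf09, a0693e4, aedcaab, c153d0a, c39cf81, e60d150, f5525ae} — 9 commits.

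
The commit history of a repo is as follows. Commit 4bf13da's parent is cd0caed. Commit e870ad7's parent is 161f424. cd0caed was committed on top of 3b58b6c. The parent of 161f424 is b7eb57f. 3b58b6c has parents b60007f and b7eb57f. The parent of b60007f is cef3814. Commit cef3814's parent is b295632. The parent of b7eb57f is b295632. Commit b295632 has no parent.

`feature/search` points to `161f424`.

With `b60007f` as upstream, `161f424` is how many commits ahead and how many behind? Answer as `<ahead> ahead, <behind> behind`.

Reachable from 161f424: {161f424, b295632, b7eb57f}.
Reachable from b60007f: {b295632, b60007f, cef3814}.
Only in 161f424's history (ahead): {161f424, b7eb57f} — 2.
Only in b60007f's history (behind): {b60007f, cef3814} — 2.

2 ahead, 2 behind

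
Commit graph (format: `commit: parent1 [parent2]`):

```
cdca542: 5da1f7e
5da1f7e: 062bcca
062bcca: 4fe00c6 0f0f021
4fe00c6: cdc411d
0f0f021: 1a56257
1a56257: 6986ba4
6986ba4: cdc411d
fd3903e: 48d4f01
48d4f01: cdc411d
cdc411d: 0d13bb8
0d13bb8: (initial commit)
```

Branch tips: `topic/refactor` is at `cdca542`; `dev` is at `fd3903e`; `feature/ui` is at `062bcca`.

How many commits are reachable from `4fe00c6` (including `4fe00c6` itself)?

3

Walking parent pointers from 4fe00c6: reachable set = {0d13bb8, 4fe00c6, cdc411d}.
That is 3 commits.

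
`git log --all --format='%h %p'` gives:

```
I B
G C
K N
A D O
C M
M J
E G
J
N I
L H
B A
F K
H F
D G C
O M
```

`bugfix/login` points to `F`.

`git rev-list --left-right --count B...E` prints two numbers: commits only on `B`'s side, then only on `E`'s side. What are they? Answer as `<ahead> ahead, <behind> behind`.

4 ahead, 1 behind

Reachable from B: {A, B, C, D, G, J, M, O}.
Reachable from E: {C, E, G, J, M}.
Only in B's history (ahead): {A, B, D, O} — 4.
Only in E's history (behind): {E} — 1.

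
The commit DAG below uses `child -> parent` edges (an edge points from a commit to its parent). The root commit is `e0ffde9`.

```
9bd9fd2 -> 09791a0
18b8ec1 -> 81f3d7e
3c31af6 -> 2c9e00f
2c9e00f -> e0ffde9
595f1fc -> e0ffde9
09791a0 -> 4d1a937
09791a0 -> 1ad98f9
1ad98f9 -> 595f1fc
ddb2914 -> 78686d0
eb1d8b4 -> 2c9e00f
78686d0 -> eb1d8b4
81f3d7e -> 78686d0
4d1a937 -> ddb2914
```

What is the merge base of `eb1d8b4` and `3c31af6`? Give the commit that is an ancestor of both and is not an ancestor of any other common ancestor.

Ancestors of eb1d8b4: {2c9e00f, e0ffde9, eb1d8b4}.
Ancestors of 3c31af6: {2c9e00f, 3c31af6, e0ffde9}.
Common ancestors: {2c9e00f, e0ffde9}.
Among these, 2c9e00f is not an ancestor of any other common ancestor — it is the merge base.

2c9e00f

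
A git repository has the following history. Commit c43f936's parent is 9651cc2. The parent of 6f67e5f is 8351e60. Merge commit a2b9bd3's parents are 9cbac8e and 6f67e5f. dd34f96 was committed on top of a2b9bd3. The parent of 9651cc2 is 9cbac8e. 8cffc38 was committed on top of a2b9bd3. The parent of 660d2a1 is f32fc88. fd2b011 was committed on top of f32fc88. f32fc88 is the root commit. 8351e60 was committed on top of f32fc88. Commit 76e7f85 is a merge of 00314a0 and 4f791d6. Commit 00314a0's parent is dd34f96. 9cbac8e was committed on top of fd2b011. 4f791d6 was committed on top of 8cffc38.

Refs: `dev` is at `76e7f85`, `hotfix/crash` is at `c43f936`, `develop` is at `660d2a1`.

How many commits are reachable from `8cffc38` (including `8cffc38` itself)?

7

Walking parent pointers from 8cffc38: reachable set = {6f67e5f, 8351e60, 8cffc38, 9cbac8e, a2b9bd3, f32fc88, fd2b011}.
That is 7 commits.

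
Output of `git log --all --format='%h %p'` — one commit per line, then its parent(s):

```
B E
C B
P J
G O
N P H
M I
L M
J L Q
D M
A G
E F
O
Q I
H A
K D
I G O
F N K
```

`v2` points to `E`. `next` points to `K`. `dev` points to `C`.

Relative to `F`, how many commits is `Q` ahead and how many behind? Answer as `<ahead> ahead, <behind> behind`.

Reachable from Q: {G, I, O, Q}.
Reachable from F: {A, D, F, G, H, I, J, K, L, M, N, O, P, Q}.
Only in Q's history (ahead): {} — 0.
Only in F's history (behind): {A, D, F, H, J, K, L, M, N, P} — 10.

0 ahead, 10 behind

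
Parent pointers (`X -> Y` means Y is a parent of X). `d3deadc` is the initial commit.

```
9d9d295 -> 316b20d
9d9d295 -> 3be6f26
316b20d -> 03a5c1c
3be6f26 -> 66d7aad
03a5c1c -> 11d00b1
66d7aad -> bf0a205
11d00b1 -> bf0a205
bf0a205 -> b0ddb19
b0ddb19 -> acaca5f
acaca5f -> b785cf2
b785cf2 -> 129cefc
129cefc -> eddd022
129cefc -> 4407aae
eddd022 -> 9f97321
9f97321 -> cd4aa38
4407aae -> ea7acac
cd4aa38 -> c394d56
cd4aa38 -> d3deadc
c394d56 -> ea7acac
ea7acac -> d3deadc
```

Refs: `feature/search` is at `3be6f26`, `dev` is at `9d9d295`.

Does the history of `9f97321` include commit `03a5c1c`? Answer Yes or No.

No

Ancestors of 9f97321: {9f97321, c394d56, cd4aa38, d3deadc, ea7acac}.
03a5c1c is not in that set, so it is not an ancestor of 9f97321.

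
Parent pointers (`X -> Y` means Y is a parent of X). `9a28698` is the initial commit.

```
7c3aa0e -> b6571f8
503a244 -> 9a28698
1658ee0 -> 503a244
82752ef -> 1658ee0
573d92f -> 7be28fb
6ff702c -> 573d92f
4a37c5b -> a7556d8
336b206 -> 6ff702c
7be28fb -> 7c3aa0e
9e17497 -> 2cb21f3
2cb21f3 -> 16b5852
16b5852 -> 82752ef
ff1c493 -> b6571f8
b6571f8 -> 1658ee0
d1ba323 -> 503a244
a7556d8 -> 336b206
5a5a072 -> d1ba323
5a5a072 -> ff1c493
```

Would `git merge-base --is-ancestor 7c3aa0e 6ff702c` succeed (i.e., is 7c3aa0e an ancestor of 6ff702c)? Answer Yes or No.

Yes

Ancestors of 6ff702c (commits reachable by following parents): {1658ee0, 503a244, 573d92f, 6ff702c, 7be28fb, 7c3aa0e, 9a28698, b6571f8}.
7c3aa0e is in that set, so it is an ancestor of 6ff702c.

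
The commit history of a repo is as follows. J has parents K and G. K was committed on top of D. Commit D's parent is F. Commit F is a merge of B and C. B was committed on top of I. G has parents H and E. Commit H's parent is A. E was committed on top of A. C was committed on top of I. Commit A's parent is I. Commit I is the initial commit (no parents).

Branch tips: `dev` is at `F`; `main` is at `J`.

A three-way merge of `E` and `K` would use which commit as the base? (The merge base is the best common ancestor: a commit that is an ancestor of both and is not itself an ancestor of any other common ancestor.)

I

Ancestors of E: {A, E, I}.
Ancestors of K: {B, C, D, F, I, K}.
Common ancestors: {I}.
The only common ancestor is I, so it is the merge base.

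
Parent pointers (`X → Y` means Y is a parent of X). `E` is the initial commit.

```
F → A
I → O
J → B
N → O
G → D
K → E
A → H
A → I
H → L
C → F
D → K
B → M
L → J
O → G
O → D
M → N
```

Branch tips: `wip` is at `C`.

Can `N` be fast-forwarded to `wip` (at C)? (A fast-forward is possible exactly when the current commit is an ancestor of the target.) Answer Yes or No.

A fast-forward from N to C is possible iff N is an ancestor of C.
Ancestors of C: {A, B, C, D, E, F, G, H, I, J, K, L, M, N, O}.
N is among them, so fast-forward is possible.

Yes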